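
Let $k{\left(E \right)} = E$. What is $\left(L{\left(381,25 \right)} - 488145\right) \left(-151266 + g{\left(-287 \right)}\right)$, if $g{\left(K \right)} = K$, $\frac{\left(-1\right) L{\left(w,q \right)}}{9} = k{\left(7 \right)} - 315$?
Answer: $73559734269$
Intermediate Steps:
$L{\left(w,q \right)} = 2772$ ($L{\left(w,q \right)} = - 9 \left(7 - 315\right) = \left(-9\right) \left(-308\right) = 2772$)
$\left(L{\left(381,25 \right)} - 488145\right) \left(-151266 + g{\left(-287 \right)}\right) = \left(2772 - 488145\right) \left(-151266 - 287\right) = \left(-485373\right) \left(-151553\right) = 73559734269$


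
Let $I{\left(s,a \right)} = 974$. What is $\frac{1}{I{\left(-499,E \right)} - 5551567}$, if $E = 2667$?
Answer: $- \frac{1}{5550593} \approx -1.8016 \cdot 10^{-7}$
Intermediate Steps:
$\frac{1}{I{\left(-499,E \right)} - 5551567} = \frac{1}{974 - 5551567} = \frac{1}{-5550593} = - \frac{1}{5550593}$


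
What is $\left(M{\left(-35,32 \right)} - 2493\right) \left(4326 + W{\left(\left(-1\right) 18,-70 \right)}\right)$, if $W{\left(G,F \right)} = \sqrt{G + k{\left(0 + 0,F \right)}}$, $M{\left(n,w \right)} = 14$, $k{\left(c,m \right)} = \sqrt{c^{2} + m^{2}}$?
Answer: $-10724154 - 4958 \sqrt{13} \approx -1.0742 \cdot 10^{7}$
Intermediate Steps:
$W{\left(G,F \right)} = \sqrt{G + \sqrt{F^{2}}}$ ($W{\left(G,F \right)} = \sqrt{G + \sqrt{\left(0 + 0\right)^{2} + F^{2}}} = \sqrt{G + \sqrt{0^{2} + F^{2}}} = \sqrt{G + \sqrt{0 + F^{2}}} = \sqrt{G + \sqrt{F^{2}}}$)
$\left(M{\left(-35,32 \right)} - 2493\right) \left(4326 + W{\left(\left(-1\right) 18,-70 \right)}\right) = \left(14 - 2493\right) \left(4326 + \sqrt{\left(-1\right) 18 + \sqrt{\left(-70\right)^{2}}}\right) = - 2479 \left(4326 + \sqrt{-18 + \sqrt{4900}}\right) = - 2479 \left(4326 + \sqrt{-18 + 70}\right) = - 2479 \left(4326 + \sqrt{52}\right) = - 2479 \left(4326 + 2 \sqrt{13}\right) = -10724154 - 4958 \sqrt{13}$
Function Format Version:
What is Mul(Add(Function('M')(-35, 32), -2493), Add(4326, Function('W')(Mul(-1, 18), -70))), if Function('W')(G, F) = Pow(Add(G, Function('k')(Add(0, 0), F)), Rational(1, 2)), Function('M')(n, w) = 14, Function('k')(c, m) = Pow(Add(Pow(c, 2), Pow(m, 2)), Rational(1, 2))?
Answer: Add(-10724154, Mul(-4958, Pow(13, Rational(1, 2)))) ≈ -1.0742e+7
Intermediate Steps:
Function('W')(G, F) = Pow(Add(G, Pow(Pow(F, 2), Rational(1, 2))), Rational(1, 2)) (Function('W')(G, F) = Pow(Add(G, Pow(Add(Pow(Add(0, 0), 2), Pow(F, 2)), Rational(1, 2))), Rational(1, 2)) = Pow(Add(G, Pow(Add(Pow(0, 2), Pow(F, 2)), Rational(1, 2))), Rational(1, 2)) = Pow(Add(G, Pow(Add(0, Pow(F, 2)), Rational(1, 2))), Rational(1, 2)) = Pow(Add(G, Pow(Pow(F, 2), Rational(1, 2))), Rational(1, 2)))
Mul(Add(Function('M')(-35, 32), -2493), Add(4326, Function('W')(Mul(-1, 18), -70))) = Mul(Add(14, -2493), Add(4326, Pow(Add(Mul(-1, 18), Pow(Pow(-70, 2), Rational(1, 2))), Rational(1, 2)))) = Mul(-2479, Add(4326, Pow(Add(-18, Pow(4900, Rational(1, 2))), Rational(1, 2)))) = Mul(-2479, Add(4326, Pow(Add(-18, 70), Rational(1, 2)))) = Mul(-2479, Add(4326, Pow(52, Rational(1, 2)))) = Mul(-2479, Add(4326, Mul(2, Pow(13, Rational(1, 2))))) = Add(-10724154, Mul(-4958, Pow(13, Rational(1, 2))))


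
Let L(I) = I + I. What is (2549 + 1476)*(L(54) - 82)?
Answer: 104650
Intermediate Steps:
L(I) = 2*I
(2549 + 1476)*(L(54) - 82) = (2549 + 1476)*(2*54 - 82) = 4025*(108 - 82) = 4025*26 = 104650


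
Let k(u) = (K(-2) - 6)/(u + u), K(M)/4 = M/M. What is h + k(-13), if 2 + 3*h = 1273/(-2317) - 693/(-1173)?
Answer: -6783163/11777311 ≈ -0.57595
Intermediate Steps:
K(M) = 4 (K(M) = 4*(M/M) = 4*1 = 4)
k(u) = -1/u (k(u) = (4 - 6)/(u + u) = -2*1/(2*u) = -1/u)
h = -591470/905947 (h = -2/3 + (1273/(-2317) - 693/(-1173))/3 = -2/3 + (1273*(-1/2317) - 693*(-1/1173))/3 = -2/3 + (-1273/2317 + 231/391)/3 = -2/3 + (1/3)*(37484/905947) = -2/3 + 37484/2717841 = -591470/905947 ≈ -0.65287)
h + k(-13) = -591470/905947 - 1/(-13) = -591470/905947 - 1*(-1/13) = -591470/905947 + 1/13 = -6783163/11777311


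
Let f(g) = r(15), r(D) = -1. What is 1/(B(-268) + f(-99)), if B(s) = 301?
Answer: 1/300 ≈ 0.0033333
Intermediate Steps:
f(g) = -1
1/(B(-268) + f(-99)) = 1/(301 - 1) = 1/300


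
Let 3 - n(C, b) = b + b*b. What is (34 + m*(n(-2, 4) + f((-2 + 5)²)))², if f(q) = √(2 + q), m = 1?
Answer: (17 + √11)² ≈ 412.77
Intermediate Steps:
n(C, b) = 3 - b - b² (n(C, b) = 3 - (b + b*b) = 3 - (b + b²) = 3 + (-b - b²) = 3 - b - b²)
(34 + m*(n(-2, 4) + f((-2 + 5)²)))² = (34 + 1*((3 - 1*4 - 1*4²) + √(2 + (-2 + 5)²)))² = (34 + 1*((3 - 4 - 1*16) + √(2 + 3²)))² = (34 + 1*((3 - 4 - 16) + √(2 + 9)))² = (34 + 1*(-17 + √11))² = (34 + (-17 + √11))² = (17 + √11)²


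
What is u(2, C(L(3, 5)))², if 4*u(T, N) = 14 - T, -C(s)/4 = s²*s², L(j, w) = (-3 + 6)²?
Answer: 9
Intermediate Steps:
L(j, w) = 9 (L(j, w) = 3² = 9)
C(s) = -4*s⁴ (C(s) = -4*s²*s² = -4*s⁴)
u(T, N) = 7/2 - T/4 (u(T, N) = (14 - T)/4 = 7/2 - T/4)
u(2, C(L(3, 5)))² = (7/2 - ¼*2)² = (7/2 - ½)² = 3² = 9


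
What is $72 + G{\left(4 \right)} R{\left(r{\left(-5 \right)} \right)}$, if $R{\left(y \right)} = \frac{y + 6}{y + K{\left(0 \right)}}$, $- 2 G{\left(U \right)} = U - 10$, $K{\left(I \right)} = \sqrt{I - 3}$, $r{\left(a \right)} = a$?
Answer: $\frac{2001}{28} - \frac{3 i \sqrt{3}}{28} \approx 71.464 - 0.18558 i$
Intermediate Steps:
$K{\left(I \right)} = \sqrt{-3 + I}$
$G{\left(U \right)} = 5 - \frac{U}{2}$ ($G{\left(U \right)} = - \frac{U - 10}{2} = - \frac{-10 + U}{2} = 5 - \frac{U}{2}$)
$R{\left(y \right)} = \frac{6 + y}{y + i \sqrt{3}}$ ($R{\left(y \right)} = \frac{y + 6}{y + \sqrt{-3 + 0}} = \frac{6 + y}{y + \sqrt{-3}} = \frac{6 + y}{y + i \sqrt{3}}$)
$72 + G{\left(4 \right)} R{\left(r{\left(-5 \right)} \right)} = 72 + \left(5 - 2\right) \frac{6 - 5}{-5 + i \sqrt{3}} = 72 + \left(5 - 2\right) \frac{1}{-5 + i \sqrt{3}} \cdot 1 = 72 + \frac{3}{-5 + i \sqrt{3}}$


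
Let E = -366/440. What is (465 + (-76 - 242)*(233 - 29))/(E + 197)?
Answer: -14169540/43157 ≈ -328.33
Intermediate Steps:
E = -183/220 (E = -366*1/440 = -183/220 ≈ -0.83182)
(465 + (-76 - 242)*(233 - 29))/(E + 197) = (465 + (-76 - 242)*(233 - 29))/(-183/220 + 197) = (465 - 318*204)/(43157/220) = (465 - 64872)*(220/43157) = -64407*220/43157 = -14169540/43157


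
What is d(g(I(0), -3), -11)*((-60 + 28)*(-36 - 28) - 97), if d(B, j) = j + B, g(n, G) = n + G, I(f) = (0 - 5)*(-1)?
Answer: -17559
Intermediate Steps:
I(f) = 5 (I(f) = -5*(-1) = 5)
g(n, G) = G + n
d(B, j) = B + j
d(g(I(0), -3), -11)*((-60 + 28)*(-36 - 28) - 97) = ((-3 + 5) - 11)*((-60 + 28)*(-36 - 28) - 97) = (2 - 11)*(-32*(-64) - 97) = -9*(2048 - 97) = -9*1951 = -17559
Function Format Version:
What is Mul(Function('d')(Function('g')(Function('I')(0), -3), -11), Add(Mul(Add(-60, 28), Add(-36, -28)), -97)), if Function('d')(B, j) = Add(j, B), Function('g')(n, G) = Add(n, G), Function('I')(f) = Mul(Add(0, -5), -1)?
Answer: -17559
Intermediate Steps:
Function('I')(f) = 5 (Function('I')(f) = Mul(-5, -1) = 5)
Function('g')(n, G) = Add(G, n)
Function('d')(B, j) = Add(B, j)
Mul(Function('d')(Function('g')(Function('I')(0), -3), -11), Add(Mul(Add(-60, 28), Add(-36, -28)), -97)) = Mul(Add(Add(-3, 5), -11), Add(Mul(Add(-60, 28), Add(-36, -28)), -97)) = Mul(Add(2, -11), Add(Mul(-32, -64), -97)) = Mul(-9, Add(2048, -97)) = Mul(-9, 1951) = -17559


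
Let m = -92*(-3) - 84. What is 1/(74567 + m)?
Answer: 1/74759 ≈ 1.3376e-5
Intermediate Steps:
m = 192 (m = 276 - 84 = 192)
1/(74567 + m) = 1/(74567 + 192) = 1/74759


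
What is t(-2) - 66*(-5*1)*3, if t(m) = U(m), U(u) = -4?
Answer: 986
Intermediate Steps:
t(m) = -4
t(-2) - 66*(-5*1)*3 = -4 - 66*(-5*1)*3 = -4 - (-330)*3 = -4 - 66*(-15) = -4 + 990 = 986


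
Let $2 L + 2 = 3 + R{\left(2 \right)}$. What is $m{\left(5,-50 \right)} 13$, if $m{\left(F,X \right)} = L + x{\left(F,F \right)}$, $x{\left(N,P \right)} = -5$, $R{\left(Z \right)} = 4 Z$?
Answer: $- \frac{13}{2} \approx -6.5$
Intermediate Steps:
$L = \frac{9}{2}$ ($L = -1 + \frac{3 + 4 \cdot 2}{2} = -1 + \frac{3 + 8}{2} = -1 + \frac{1}{2} \cdot 11 = -1 + \frac{11}{2} = \frac{9}{2} \approx 4.5$)
$m{\left(F,X \right)} = - \frac{1}{2}$ ($m{\left(F,X \right)} = \frac{9}{2} - 5 = - \frac{1}{2}$)
$m{\left(5,-50 \right)} 13 = \left(- \frac{1}{2}\right) 13 = - \frac{13}{2}$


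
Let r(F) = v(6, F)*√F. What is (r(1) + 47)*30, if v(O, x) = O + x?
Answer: 1620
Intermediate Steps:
r(F) = √F*(6 + F) (r(F) = (6 + F)*√F = √F*(6 + F))
(r(1) + 47)*30 = (√1*(6 + 1) + 47)*30 = (1*7 + 47)*30 = (7 + 47)*30 = 54*30 = 1620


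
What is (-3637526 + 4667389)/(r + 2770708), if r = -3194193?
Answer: -1029863/423485 ≈ -2.4319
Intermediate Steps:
(-3637526 + 4667389)/(r + 2770708) = (-3637526 + 4667389)/(-3194193 + 2770708) = 1029863/(-423485) = 1029863*(-1/423485) = -1029863/423485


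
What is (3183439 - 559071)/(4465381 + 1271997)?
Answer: 1312184/2868689 ≈ 0.45742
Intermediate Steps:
(3183439 - 559071)/(4465381 + 1271997) = 2624368/5737378 = 2624368*(1/5737378) = 1312184/2868689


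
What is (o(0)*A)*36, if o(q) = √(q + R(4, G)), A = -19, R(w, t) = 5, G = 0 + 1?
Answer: -684*√5 ≈ -1529.5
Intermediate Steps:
G = 1
o(q) = √(5 + q) (o(q) = √(q + 5) = √(5 + q))
(o(0)*A)*36 = (√(5 + 0)*(-19))*36 = (√5*(-19))*36 = -19*√5*36 = -684*√5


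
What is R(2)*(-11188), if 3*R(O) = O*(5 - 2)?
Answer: -22376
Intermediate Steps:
R(O) = O (R(O) = (O*(5 - 2))/3 = (O*3)/3 = (3*O)/3 = O)
R(2)*(-11188) = 2*(-11188) = -22376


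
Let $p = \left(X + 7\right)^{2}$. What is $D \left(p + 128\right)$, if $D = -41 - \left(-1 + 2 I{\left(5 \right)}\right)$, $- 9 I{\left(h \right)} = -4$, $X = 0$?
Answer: $- \frac{21712}{3} \approx -7237.3$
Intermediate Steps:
$I{\left(h \right)} = \frac{4}{9}$ ($I{\left(h \right)} = \left(- \frac{1}{9}\right) \left(-4\right) = \frac{4}{9}$)
$p = 49$ ($p = \left(0 + 7\right)^{2} = 7^{2} = 49$)
$D = - \frac{368}{9}$ ($D = -41 + \left(\left(-2\right) \frac{4}{9} + 1\right) = -41 + \left(- \frac{8}{9} + 1\right) = -41 + \frac{1}{9} = - \frac{368}{9} \approx -40.889$)
$D \left(p + 128\right) = - \frac{368 \left(49 + 128\right)}{9} = \left(- \frac{368}{9}\right) 177 = - \frac{21712}{3}$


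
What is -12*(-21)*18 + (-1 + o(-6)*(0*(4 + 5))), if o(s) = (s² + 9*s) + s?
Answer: 4535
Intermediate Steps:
o(s) = s² + 10*s
-12*(-21)*18 + (-1 + o(-6)*(0*(4 + 5))) = -12*(-21)*18 + (-1 + (-6*(10 - 6))*(0*(4 + 5))) = 252*18 + (-1 + (-6*4)*(0*9)) = 4536 + (-1 - 24*0) = 4536 + (-1 + 0) = 4536 - 1 = 4535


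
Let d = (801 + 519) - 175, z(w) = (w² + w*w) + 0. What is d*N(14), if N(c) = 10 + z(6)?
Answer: 93890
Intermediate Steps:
z(w) = 2*w² (z(w) = (w² + w²) + 0 = 2*w² + 0 = 2*w²)
d = 1145 (d = 1320 - 175 = 1145)
N(c) = 82 (N(c) = 10 + 2*6² = 10 + 2*36 = 10 + 72 = 82)
d*N(14) = 1145*82 = 93890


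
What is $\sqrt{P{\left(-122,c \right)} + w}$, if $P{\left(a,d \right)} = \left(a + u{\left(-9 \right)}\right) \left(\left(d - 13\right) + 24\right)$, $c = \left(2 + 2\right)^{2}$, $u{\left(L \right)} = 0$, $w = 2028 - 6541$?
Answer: $i \sqrt{7807} \approx 88.357 i$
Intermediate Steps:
$w = -4513$
$c = 16$ ($c = 4^{2} = 16$)
$P{\left(a,d \right)} = a \left(11 + d\right)$ ($P{\left(a,d \right)} = \left(a + 0\right) \left(\left(d - 13\right) + 24\right) = a \left(\left(-13 + d\right) + 24\right) = a \left(11 + d\right)$)
$\sqrt{P{\left(-122,c \right)} + w} = \sqrt{- 122 \left(11 + 16\right) - 4513} = \sqrt{\left(-122\right) 27 - 4513} = \sqrt{-3294 - 4513} = \sqrt{-7807} = i \sqrt{7807}$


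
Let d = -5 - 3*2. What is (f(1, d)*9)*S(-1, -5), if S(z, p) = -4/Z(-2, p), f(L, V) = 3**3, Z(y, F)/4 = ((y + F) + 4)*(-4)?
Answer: -81/4 ≈ -20.250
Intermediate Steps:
d = -11 (d = -5 - 6 = -11)
Z(y, F) = -64 - 16*F - 16*y (Z(y, F) = 4*(((y + F) + 4)*(-4)) = 4*(((F + y) + 4)*(-4)) = 4*((4 + F + y)*(-4)) = 4*(-16 - 4*F - 4*y) = -64 - 16*F - 16*y)
f(L, V) = 27
S(z, p) = -4/(-32 - 16*p) (S(z, p) = -4/(-64 - 16*p - 16*(-2)) = -4/(-64 - 16*p + 32) = -4/(-32 - 16*p))
(f(1, d)*9)*S(-1, -5) = (27*9)*(1/(4*(2 - 5))) = 243*((1/4)/(-3)) = 243*((1/4)*(-1/3)) = 243*(-1/12) = -81/4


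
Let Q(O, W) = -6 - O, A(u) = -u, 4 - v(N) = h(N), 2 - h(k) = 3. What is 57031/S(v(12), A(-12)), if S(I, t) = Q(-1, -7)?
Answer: -57031/5 ≈ -11406.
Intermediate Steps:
h(k) = -1 (h(k) = 2 - 1*3 = 2 - 3 = -1)
v(N) = 5 (v(N) = 4 - 1*(-1) = 4 + 1 = 5)
S(I, t) = -5 (S(I, t) = -6 - 1*(-1) = -6 + 1 = -5)
57031/S(v(12), A(-12)) = 57031/(-5) = 57031*(-1/5) = -57031/5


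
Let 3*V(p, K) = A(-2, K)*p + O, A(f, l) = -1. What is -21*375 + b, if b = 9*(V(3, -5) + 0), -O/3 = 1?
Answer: -7893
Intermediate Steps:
O = -3 (O = -3*1 = -3)
V(p, K) = -1 - p/3 (V(p, K) = (-p - 3)/3 = (-3 - p)/3 = -1 - p/3)
b = -18 (b = 9*((-1 - 1/3*3) + 0) = 9*((-1 - 1) + 0) = 9*(-2 + 0) = 9*(-2) = -18)
-21*375 + b = -21*375 - 18 = -7875 - 18 = -7893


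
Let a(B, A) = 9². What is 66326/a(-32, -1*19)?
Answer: 66326/81 ≈ 818.84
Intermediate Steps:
a(B, A) = 81
66326/a(-32, -1*19) = 66326/81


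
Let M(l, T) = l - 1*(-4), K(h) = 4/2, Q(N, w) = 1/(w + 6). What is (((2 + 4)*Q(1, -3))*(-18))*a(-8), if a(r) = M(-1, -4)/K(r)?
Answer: -54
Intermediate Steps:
Q(N, w) = 1/(6 + w)
K(h) = 2 (K(h) = 4*(½) = 2)
M(l, T) = 4 + l (M(l, T) = l + 4 = 4 + l)
a(r) = 3/2 (a(r) = (4 - 1)/2 = 3*(½) = 3/2)
(((2 + 4)*Q(1, -3))*(-18))*a(-8) = (((2 + 4)/(6 - 3))*(-18))*(3/2) = ((6/3)*(-18))*(3/2) = ((6*(⅓))*(-18))*(3/2) = (2*(-18))*(3/2) = -36*3/2 = -54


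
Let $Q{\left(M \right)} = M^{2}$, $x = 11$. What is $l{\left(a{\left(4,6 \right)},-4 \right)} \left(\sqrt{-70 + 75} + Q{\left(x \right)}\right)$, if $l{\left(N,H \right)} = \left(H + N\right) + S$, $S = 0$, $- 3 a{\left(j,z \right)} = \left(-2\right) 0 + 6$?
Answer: $-726 - 6 \sqrt{5} \approx -739.42$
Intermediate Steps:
$a{\left(j,z \right)} = -2$ ($a{\left(j,z \right)} = - \frac{\left(-2\right) 0 + 6}{3} = - \frac{0 + 6}{3} = \left(- \frac{1}{3}\right) 6 = -2$)
$l{\left(N,H \right)} = H + N$ ($l{\left(N,H \right)} = \left(H + N\right) + 0 = H + N$)
$l{\left(a{\left(4,6 \right)},-4 \right)} \left(\sqrt{-70 + 75} + Q{\left(x \right)}\right) = \left(-4 - 2\right) \left(\sqrt{-70 + 75} + 11^{2}\right) = - 6 \left(\sqrt{5} + 121\right) = - 6 \left(121 + \sqrt{5}\right) = -726 - 6 \sqrt{5}$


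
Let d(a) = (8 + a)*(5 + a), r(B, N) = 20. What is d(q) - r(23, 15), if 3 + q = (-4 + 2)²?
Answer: 34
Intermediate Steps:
q = 1 (q = -3 + (-4 + 2)² = -3 + (-2)² = -3 + 4 = 1)
d(a) = (5 + a)*(8 + a)
d(q) - r(23, 15) = (40 + 1² + 13*1) - 1*20 = (40 + 1 + 13) - 20 = 54 - 20 = 34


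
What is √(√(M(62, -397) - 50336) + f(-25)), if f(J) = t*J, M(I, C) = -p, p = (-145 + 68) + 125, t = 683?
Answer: √(-17075 + 4*I*√3149) ≈ 0.8589 + 130.67*I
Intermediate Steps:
p = 48 (p = -77 + 125 = 48)
M(I, C) = -48 (M(I, C) = -1*48 = -48)
f(J) = 683*J
√(√(M(62, -397) - 50336) + f(-25)) = √(√(-48 - 50336) + 683*(-25)) = √(√(-50384) - 17075) = √(4*I*√3149 - 17075) = √(-17075 + 4*I*√3149)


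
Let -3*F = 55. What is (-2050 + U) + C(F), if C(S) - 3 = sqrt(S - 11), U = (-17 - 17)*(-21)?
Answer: -1333 + 2*I*sqrt(66)/3 ≈ -1333.0 + 5.416*I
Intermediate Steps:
U = 714 (U = -34*(-21) = 714)
F = -55/3 (F = -1/3*55 = -55/3 ≈ -18.333)
C(S) = 3 + sqrt(-11 + S) (C(S) = 3 + sqrt(S - 11) = 3 + sqrt(-11 + S))
(-2050 + U) + C(F) = (-2050 + 714) + (3 + sqrt(-11 - 55/3)) = -1336 + (3 + sqrt(-88/3)) = -1336 + (3 + 2*I*sqrt(66)/3) = -1333 + 2*I*sqrt(66)/3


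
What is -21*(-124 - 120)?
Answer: 5124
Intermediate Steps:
-21*(-124 - 120) = -21*(-244) = 5124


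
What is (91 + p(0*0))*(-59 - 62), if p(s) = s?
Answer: -11011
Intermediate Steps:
(91 + p(0*0))*(-59 - 62) = (91 + 0*0)*(-59 - 62) = (91 + 0)*(-121) = 91*(-121) = -11011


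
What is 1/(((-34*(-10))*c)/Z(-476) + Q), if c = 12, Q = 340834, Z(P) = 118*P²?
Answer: 98294/33501937211 ≈ 2.9340e-6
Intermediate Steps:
1/(((-34*(-10))*c)/Z(-476) + Q) = 1/((-34*(-10)*12)/((118*(-476)²)) + 340834) = 1/((340*12)/((118*226576)) + 340834) = 1/(4080/26735968 + 340834) = 1/(4080*(1/26735968) + 340834) = 1/(15/98294 + 340834) = 1/(33501937211/98294) = 98294/33501937211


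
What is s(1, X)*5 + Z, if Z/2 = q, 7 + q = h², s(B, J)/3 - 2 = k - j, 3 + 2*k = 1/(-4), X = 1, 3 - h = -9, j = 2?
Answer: 1997/8 ≈ 249.63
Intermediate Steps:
h = 12 (h = 3 - 1*(-9) = 3 + 9 = 12)
k = -13/8 (k = -3/2 + (½)/(-4) = -3/2 + (½)*(-¼) = -3/2 - ⅛ = -13/8 ≈ -1.6250)
s(B, J) = -39/8 (s(B, J) = 6 + 3*(-13/8 - 1*2) = 6 + 3*(-13/8 - 2) = 6 + 3*(-29/8) = 6 - 87/8 = -39/8)
q = 137 (q = -7 + 12² = -7 + 144 = 137)
Z = 274 (Z = 2*137 = 274)
s(1, X)*5 + Z = -39/8*5 + 274 = -195/8 + 274 = 1997/8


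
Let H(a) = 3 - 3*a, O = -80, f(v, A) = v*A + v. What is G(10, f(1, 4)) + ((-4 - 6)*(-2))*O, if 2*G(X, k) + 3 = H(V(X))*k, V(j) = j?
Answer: -1669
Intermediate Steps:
f(v, A) = v + A*v (f(v, A) = A*v + v = v + A*v)
G(X, k) = -3/2 + k*(3 - 3*X)/2 (G(X, k) = -3/2 + ((3 - 3*X)*k)/2 = -3/2 + (k*(3 - 3*X))/2 = -3/2 + k*(3 - 3*X)/2)
G(10, f(1, 4)) + ((-4 - 6)*(-2))*O = (-3/2 - 3*1*(1 + 4)*(-1 + 10)/2) + ((-4 - 6)*(-2))*(-80) = (-3/2 - 3/2*1*5*9) - 10*(-2)*(-80) = (-3/2 - 3/2*5*9) + 20*(-80) = (-3/2 - 135/2) - 1600 = -69 - 1600 = -1669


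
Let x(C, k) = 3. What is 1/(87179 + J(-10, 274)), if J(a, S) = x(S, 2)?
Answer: 1/87182 ≈ 1.1470e-5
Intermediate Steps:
J(a, S) = 3
1/(87179 + J(-10, 274)) = 1/(87179 + 3) = 1/87182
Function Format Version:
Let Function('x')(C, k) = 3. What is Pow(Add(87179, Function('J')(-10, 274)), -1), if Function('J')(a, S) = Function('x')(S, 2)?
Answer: Rational(1, 87182) ≈ 1.1470e-5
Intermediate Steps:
Function('J')(a, S) = 3
Pow(Add(87179, Function('J')(-10, 274)), -1) = Pow(Add(87179, 3), -1) = Pow(87182, -1) = Rational(1, 87182)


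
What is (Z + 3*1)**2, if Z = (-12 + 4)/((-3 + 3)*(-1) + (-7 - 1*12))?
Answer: 4225/361 ≈ 11.704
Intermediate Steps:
Z = 8/19 (Z = -8/(0*(-1) + (-7 - 12)) = -8/(0 - 19) = -8/(-19) = -8*(-1/19) = 8/19 ≈ 0.42105)
(Z + 3*1)**2 = (8/19 + 3*1)**2 = (8/19 + 3)**2 = (65/19)**2 = 4225/361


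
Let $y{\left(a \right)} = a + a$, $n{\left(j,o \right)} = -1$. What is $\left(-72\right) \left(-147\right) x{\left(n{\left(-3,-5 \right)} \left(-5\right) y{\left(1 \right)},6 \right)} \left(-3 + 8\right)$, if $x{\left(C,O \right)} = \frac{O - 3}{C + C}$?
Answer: $7938$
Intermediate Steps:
$y{\left(a \right)} = 2 a$
$x{\left(C,O \right)} = \frac{-3 + O}{2 C}$
$\left(-72\right) \left(-147\right) x{\left(n{\left(-3,-5 \right)} \left(-5\right) y{\left(1 \right)},6 \right)} \left(-3 + 8\right) = \left(-72\right) \left(-147\right) \frac{-3 + 6}{2 \left(-1\right) \left(-5\right) 2 \cdot 1} \left(-3 + 8\right) = 10584 \cdot \frac{1}{2} \frac{1}{5 \cdot 2} \cdot 3 \cdot 5 = 10584 \cdot \frac{1}{2} \cdot \frac{1}{10} \cdot 3 \cdot 5 = 10584 \cdot \frac{3}{20} \cdot 5 = 10584 \cdot \frac{3}{4} = 7938$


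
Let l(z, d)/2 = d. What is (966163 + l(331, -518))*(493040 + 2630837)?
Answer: 3014938037379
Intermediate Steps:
l(z, d) = 2*d
(966163 + l(331, -518))*(493040 + 2630837) = (966163 + 2*(-518))*(493040 + 2630837) = (966163 - 1036)*3123877 = 965127*3123877 = 3014938037379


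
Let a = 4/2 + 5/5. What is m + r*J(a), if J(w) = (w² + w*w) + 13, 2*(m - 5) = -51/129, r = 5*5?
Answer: 67063/86 ≈ 779.80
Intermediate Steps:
r = 25
m = 413/86 (m = 5 + (-51/129)/2 = 5 + (-51*1/129)/2 = 5 + (½)*(-17/43) = 5 - 17/86 = 413/86 ≈ 4.8023)
a = 3 (a = 4*(½) + 5*(⅕) = 2 + 1 = 3)
J(w) = 13 + 2*w² (J(w) = (w² + w²) + 13 = 2*w² + 13 = 13 + 2*w²)
m + r*J(a) = 413/86 + 25*(13 + 2*3²) = 413/86 + 25*(13 + 2*9) = 413/86 + 25*(13 + 18) = 413/86 + 25*31 = 413/86 + 775 = 67063/86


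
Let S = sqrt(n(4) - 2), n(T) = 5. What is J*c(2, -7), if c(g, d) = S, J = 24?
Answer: 24*sqrt(3) ≈ 41.569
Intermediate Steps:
S = sqrt(3) (S = sqrt(5 - 2) = sqrt(3) ≈ 1.7320)
c(g, d) = sqrt(3)
J*c(2, -7) = 24*sqrt(3)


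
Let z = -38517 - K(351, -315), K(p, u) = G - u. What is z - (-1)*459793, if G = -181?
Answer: 421142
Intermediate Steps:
K(p, u) = -181 - u
z = -38651 (z = -38517 - (-181 - 1*(-315)) = -38517 - (-181 + 315) = -38517 - 1*134 = -38517 - 134 = -38651)
z - (-1)*459793 = -38651 - (-1)*459793 = -38651 - 1*(-459793) = -38651 + 459793 = 421142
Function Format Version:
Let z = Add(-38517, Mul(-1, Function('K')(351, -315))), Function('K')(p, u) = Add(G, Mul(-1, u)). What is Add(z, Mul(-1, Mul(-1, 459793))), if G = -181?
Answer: 421142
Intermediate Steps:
Function('K')(p, u) = Add(-181, Mul(-1, u))
z = -38651 (z = Add(-38517, Mul(-1, Add(-181, Mul(-1, -315)))) = Add(-38517, Mul(-1, Add(-181, 315))) = Add(-38517, Mul(-1, 134)) = Add(-38517, -134) = -38651)
Add(z, Mul(-1, Mul(-1, 459793))) = Add(-38651, Mul(-1, Mul(-1, 459793))) = Add(-38651, Mul(-1, -459793)) = Add(-38651, 459793) = 421142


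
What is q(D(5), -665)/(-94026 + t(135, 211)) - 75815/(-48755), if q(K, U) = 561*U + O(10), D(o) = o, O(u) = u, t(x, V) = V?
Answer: 1012035230/182958013 ≈ 5.5315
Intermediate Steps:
q(K, U) = 10 + 561*U (q(K, U) = 561*U + 10 = 10 + 561*U)
q(D(5), -665)/(-94026 + t(135, 211)) - 75815/(-48755) = (10 + 561*(-665))/(-94026 + 211) - 75815/(-48755) = (10 - 373065)/(-93815) - 75815*(-1/48755) = -373055*(-1/93815) + 15163/9751 = 74611/18763 + 15163/9751 = 1012035230/182958013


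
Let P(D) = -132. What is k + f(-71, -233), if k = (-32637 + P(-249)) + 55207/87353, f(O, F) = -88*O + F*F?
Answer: 2425673311/87353 ≈ 27769.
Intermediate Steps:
f(O, F) = F**2 - 88*O (f(O, F) = -88*O + F**2 = F**2 - 88*O)
k = -2862415250/87353 (k = (-32637 - 132) + 55207/87353 = -32769 + 55207*(1/87353) = -32769 + 55207/87353 = -2862415250/87353 ≈ -32768.)
k + f(-71, -233) = -2862415250/87353 + ((-233)**2 - 88*(-71)) = -2862415250/87353 + (54289 + 6248) = -2862415250/87353 + 60537 = 2425673311/87353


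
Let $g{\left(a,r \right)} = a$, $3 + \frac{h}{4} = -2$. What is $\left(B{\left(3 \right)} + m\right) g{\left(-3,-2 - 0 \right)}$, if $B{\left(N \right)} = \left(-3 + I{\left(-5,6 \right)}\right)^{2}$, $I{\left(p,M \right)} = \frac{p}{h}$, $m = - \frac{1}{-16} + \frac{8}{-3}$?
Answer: $- \frac{119}{8} \approx -14.875$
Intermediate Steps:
$h = -20$ ($h = -12 + 4 \left(-2\right) = -12 - 8 = -20$)
$m = - \frac{125}{48}$ ($m = \left(-1\right) \left(- \frac{1}{16}\right) + 8 \left(- \frac{1}{3}\right) = \frac{1}{16} - \frac{8}{3} = - \frac{125}{48} \approx -2.6042$)
$I{\left(p,M \right)} = - \frac{p}{20}$ ($I{\left(p,M \right)} = \frac{p}{-20} = p \left(- \frac{1}{20}\right) = - \frac{p}{20}$)
$B{\left(N \right)} = \frac{121}{16}$ ($B{\left(N \right)} = \left(-3 - - \frac{1}{4}\right)^{2} = \left(-3 + \frac{1}{4}\right)^{2} = \left(- \frac{11}{4}\right)^{2} = \frac{121}{16}$)
$\left(B{\left(3 \right)} + m\right) g{\left(-3,-2 - 0 \right)} = \left(\frac{121}{16} - \frac{125}{48}\right) \left(-3\right) = \frac{119}{24} \left(-3\right) = - \frac{119}{8}$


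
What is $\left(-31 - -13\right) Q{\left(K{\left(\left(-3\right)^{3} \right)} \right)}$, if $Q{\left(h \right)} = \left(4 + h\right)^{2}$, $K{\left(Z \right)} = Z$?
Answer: $-9522$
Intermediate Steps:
$\left(-31 - -13\right) Q{\left(K{\left(\left(-3\right)^{3} \right)} \right)} = \left(-31 - -13\right) \left(4 + \left(-3\right)^{3}\right)^{2} = \left(-31 + 13\right) \left(4 - 27\right)^{2} = - 18 \left(-23\right)^{2} = \left(-18\right) 529 = -9522$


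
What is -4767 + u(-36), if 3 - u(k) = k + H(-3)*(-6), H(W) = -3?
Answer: -4746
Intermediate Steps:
u(k) = -15 - k (u(k) = 3 - (k - 3*(-6)) = 3 - (k + 18) = 3 - (18 + k) = 3 + (-18 - k) = -15 - k)
-4767 + u(-36) = -4767 + (-15 - 1*(-36)) = -4767 + (-15 + 36) = -4767 + 21 = -4746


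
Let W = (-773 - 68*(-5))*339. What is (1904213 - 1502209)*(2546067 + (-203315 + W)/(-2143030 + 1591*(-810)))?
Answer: 878121489266857682/857935 ≈ 1.0235e+12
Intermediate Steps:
W = -146787 (W = (-773 + 340)*339 = -433*339 = -146787)
(1904213 - 1502209)*(2546067 + (-203315 + W)/(-2143030 + 1591*(-810))) = (1904213 - 1502209)*(2546067 + (-203315 - 146787)/(-2143030 + 1591*(-810))) = 402004*(2546067 - 350102/(-2143030 - 1288710)) = 402004*(2546067 - 350102/(-3431740)) = 402004*(2546067 - 350102*(-1/3431740)) = 402004*(2546067 + 175051/1715870) = 402004*(4368720158341/1715870) = 878121489266857682/857935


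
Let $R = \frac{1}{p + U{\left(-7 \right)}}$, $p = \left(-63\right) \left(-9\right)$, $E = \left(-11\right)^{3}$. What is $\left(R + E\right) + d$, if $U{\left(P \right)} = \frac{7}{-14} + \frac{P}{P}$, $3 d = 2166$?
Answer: $- \frac{691213}{1135} \approx -609.0$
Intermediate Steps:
$d = 722$ ($d = \frac{1}{3} \cdot 2166 = 722$)
$E = -1331$
$p = 567$
$U{\left(P \right)} = \frac{1}{2}$ ($U{\left(P \right)} = 7 \left(- \frac{1}{14}\right) + 1 = - \frac{1}{2} + 1 = \frac{1}{2}$)
$R = \frac{2}{1135}$ ($R = \frac{1}{567 + \frac{1}{2}} = \frac{1}{\frac{1135}{2}} = \frac{2}{1135} \approx 0.0017621$)
$\left(R + E\right) + d = \left(\frac{2}{1135} - 1331\right) + 722 = - \frac{1510683}{1135} + 722 = - \frac{691213}{1135}$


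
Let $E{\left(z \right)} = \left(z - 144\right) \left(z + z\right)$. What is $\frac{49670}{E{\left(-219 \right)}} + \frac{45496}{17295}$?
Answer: $\frac{1348772279}{458300205} \approx 2.943$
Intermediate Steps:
$E{\left(z \right)} = 2 z \left(-144 + z\right)$ ($E{\left(z \right)} = \left(-144 + z\right) 2 z = 2 z \left(-144 + z\right)$)
$\frac{49670}{E{\left(-219 \right)}} + \frac{45496}{17295} = \frac{49670}{2 \left(-219\right) \left(-144 - 219\right)} + \frac{45496}{17295} = \frac{49670}{2 \left(-219\right) \left(-363\right)} + 45496 \cdot \frac{1}{17295} = \frac{49670}{158994} + \frac{45496}{17295} = 49670 \cdot \frac{1}{158994} + \frac{45496}{17295} = \frac{24835}{79497} + \frac{45496}{17295} = \frac{1348772279}{458300205}$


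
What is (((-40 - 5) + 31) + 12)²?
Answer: 4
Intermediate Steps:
(((-40 - 5) + 31) + 12)² = ((-45 + 31) + 12)² = (-14 + 12)² = (-2)² = 4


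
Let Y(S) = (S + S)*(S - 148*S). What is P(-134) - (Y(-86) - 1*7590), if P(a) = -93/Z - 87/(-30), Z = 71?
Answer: 1549231069/710 ≈ 2.1820e+6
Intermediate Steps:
Y(S) = -294*S**2 (Y(S) = (2*S)*(-147*S) = -294*S**2)
P(a) = 1129/710 (P(a) = -93/71 - 87/(-30) = -93*1/71 - 87*(-1/30) = -93/71 + 29/10 = 1129/710)
P(-134) - (Y(-86) - 1*7590) = 1129/710 - (-294*(-86)**2 - 1*7590) = 1129/710 - (-294*7396 - 7590) = 1129/710 - (-2174424 - 7590) = 1129/710 - 1*(-2182014) = 1129/710 + 2182014 = 1549231069/710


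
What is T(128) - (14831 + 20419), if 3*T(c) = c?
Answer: -105622/3 ≈ -35207.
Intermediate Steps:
T(c) = c/3
T(128) - (14831 + 20419) = (⅓)*128 - (14831 + 20419) = 128/3 - 1*35250 = 128/3 - 35250 = -105622/3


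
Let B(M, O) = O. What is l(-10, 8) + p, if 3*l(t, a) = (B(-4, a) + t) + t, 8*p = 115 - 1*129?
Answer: -23/4 ≈ -5.7500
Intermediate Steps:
p = -7/4 (p = (115 - 1*129)/8 = (115 - 129)/8 = (1/8)*(-14) = -7/4 ≈ -1.7500)
l(t, a) = a/3 + 2*t/3 (l(t, a) = ((a + t) + t)/3 = (a + 2*t)/3 = a/3 + 2*t/3)
l(-10, 8) + p = ((1/3)*8 + (2/3)*(-10)) - 7/4 = (8/3 - 20/3) - 7/4 = -4 - 7/4 = -23/4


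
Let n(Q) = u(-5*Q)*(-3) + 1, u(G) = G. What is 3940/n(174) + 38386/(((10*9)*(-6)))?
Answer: -49049123/704970 ≈ -69.576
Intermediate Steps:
n(Q) = 1 + 15*Q (n(Q) = -5*Q*(-3) + 1 = 15*Q + 1 = 1 + 15*Q)
3940/n(174) + 38386/(((10*9)*(-6))) = 3940/(1 + 15*174) + 38386/(((10*9)*(-6))) = 3940/(1 + 2610) + 38386/((90*(-6))) = 3940/2611 + 38386/(-540) = 3940*(1/2611) + 38386*(-1/540) = 3940/2611 - 19193/270 = -49049123/704970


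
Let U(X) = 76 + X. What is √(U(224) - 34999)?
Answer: I*√34699 ≈ 186.28*I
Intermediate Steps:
√(U(224) - 34999) = √((76 + 224) - 34999) = √(300 - 34999) = √(-34699) = I*√34699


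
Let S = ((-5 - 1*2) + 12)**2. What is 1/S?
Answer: 1/25 ≈ 0.040000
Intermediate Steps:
S = 25 (S = ((-5 - 2) + 12)**2 = (-7 + 12)**2 = 5**2 = 25)
1/S = 1/25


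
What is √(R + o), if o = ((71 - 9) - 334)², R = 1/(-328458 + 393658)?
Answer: √786272358563/3260 ≈ 272.00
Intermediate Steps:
R = 1/65200 ≈ 1.5337e-5
o = 73984 (o = (62 - 334)² = (-272)² = 73984)
√(R + o) = √(1/65200 + 73984) = √(4823756801/65200) = √786272358563/3260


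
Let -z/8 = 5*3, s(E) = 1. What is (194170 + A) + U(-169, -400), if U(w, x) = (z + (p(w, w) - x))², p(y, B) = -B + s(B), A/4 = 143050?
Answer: 968870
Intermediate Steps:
A = 572200 (A = 4*143050 = 572200)
p(y, B) = 1 - B (p(y, B) = -B + 1 = 1 - B)
z = -120 (z = -40*3 = -8*15 = -120)
U(w, x) = (-119 - w - x)² (U(w, x) = (-120 + ((1 - w) - x))² = (-120 + (1 - w - x))² = (-119 - w - x)²)
(194170 + A) + U(-169, -400) = (194170 + 572200) + (119 - 169 - 400)² = 766370 + (-450)² = 766370 + 202500 = 968870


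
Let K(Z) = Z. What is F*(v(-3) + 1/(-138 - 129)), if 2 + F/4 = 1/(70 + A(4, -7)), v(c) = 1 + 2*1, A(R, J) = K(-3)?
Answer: -425600/17889 ≈ -23.791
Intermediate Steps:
A(R, J) = -3
v(c) = 3 (v(c) = 1 + 2 = 3)
F = -532/67 (F = -8 + 4/(70 - 3) = -8 + 4/67 = -532/67 ≈ -7.9403)
F*(v(-3) + 1/(-138 - 129)) = -532*(3 + 1/(-138 - 129))/67 = -532*(3 + 1/(-267))/67 = -532*(3 - 1/267)/67 = -532/67*800/267 = -425600/17889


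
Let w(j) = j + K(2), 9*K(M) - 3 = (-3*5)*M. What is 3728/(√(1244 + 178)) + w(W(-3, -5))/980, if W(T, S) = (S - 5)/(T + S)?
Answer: -1/560 + 1864*√158/237 ≈ 98.859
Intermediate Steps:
K(M) = ⅓ - 5*M/3 (K(M) = ⅓ + ((-3*5)*M)/9 = ⅓ + (-15*M)/9 = ⅓ - 5*M/3)
W(T, S) = (-5 + S)/(S + T)
w(j) = -3 + j (w(j) = j + (⅓ - 5/3*2) = j + (⅓ - 10/3) = j - 3 = -3 + j)
3728/(√(1244 + 178)) + w(W(-3, -5))/980 = 3728/(√(1244 + 178)) + (-3 + (-5 - 5)/(-5 - 3))/980 = 3728/(√1422) + (-3 - 10/(-8))*(1/980) = 3728/((3*√158)) + (-3 - ⅛*(-10))*(1/980) = 3728*(√158/474) + (-3 + 5/4)*(1/980) = 1864*√158/237 - 7/4*1/980 = 1864*√158/237 - 1/560 = -1/560 + 1864*√158/237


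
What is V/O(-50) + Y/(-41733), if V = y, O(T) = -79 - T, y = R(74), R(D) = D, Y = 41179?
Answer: -4282433/1210257 ≈ -3.5384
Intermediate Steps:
y = 74
V = 74
V/O(-50) + Y/(-41733) = 74/(-79 - 1*(-50)) + 41179/(-41733) = 74/(-79 + 50) + 41179*(-1/41733) = 74/(-29) - 41179/41733 = 74*(-1/29) - 41179/41733 = -74/29 - 41179/41733 = -4282433/1210257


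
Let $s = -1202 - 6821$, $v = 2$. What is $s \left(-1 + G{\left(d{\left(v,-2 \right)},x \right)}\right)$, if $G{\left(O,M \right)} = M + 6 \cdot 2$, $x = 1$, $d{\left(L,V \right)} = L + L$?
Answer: $-96276$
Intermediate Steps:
$d{\left(L,V \right)} = 2 L$
$G{\left(O,M \right)} = 12 + M$ ($G{\left(O,M \right)} = M + 12 = 12 + M$)
$s = -8023$ ($s = -1202 - 6821 = -8023$)
$s \left(-1 + G{\left(d{\left(v,-2 \right)},x \right)}\right) = - 8023 \left(-1 + \left(12 + 1\right)\right) = - 8023 \left(-1 + 13\right) = \left(-8023\right) 12 = -96276$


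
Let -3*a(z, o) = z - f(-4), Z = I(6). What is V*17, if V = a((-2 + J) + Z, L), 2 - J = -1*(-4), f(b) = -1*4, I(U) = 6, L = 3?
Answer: -34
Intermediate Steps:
f(b) = -4
Z = 6
J = -2 (J = 2 - (-1)*(-4) = 2 - 1*4 = 2 - 4 = -2)
a(z, o) = -4/3 - z/3 (a(z, o) = -(z - 1*(-4))/3 = -(z + 4)/3 = -(4 + z)/3 = -4/3 - z/3)
V = -2 (V = -4/3 - ((-2 - 2) + 6)/3 = -4/3 - (-4 + 6)/3 = -4/3 - ⅓*2 = -4/3 - ⅔ = -2)
V*17 = -2*17 = -34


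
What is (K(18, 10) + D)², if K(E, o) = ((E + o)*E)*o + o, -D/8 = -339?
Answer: 60248644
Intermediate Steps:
D = 2712 (D = -8*(-339) = 2712)
K(E, o) = o + E*o*(E + o) (K(E, o) = (E*(E + o))*o + o = E*o*(E + o) + o = o + E*o*(E + o))
(K(18, 10) + D)² = (10*(1 + 18² + 18*10) + 2712)² = (10*(1 + 324 + 180) + 2712)² = (10*505 + 2712)² = (5050 + 2712)² = 7762² = 60248644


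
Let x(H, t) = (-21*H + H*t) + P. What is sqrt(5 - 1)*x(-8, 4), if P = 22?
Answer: 316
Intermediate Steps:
x(H, t) = 22 - 21*H + H*t (x(H, t) = (-21*H + H*t) + 22 = 22 - 21*H + H*t)
sqrt(5 - 1)*x(-8, 4) = sqrt(5 - 1)*(22 - 21*(-8) - 8*4) = sqrt(4)*(22 + 168 - 32) = 2*158 = 316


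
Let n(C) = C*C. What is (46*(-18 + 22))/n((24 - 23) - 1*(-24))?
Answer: 184/625 ≈ 0.29440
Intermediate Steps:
n(C) = C²
(46*(-18 + 22))/n((24 - 23) - 1*(-24)) = (46*(-18 + 22))/(((24 - 23) - 1*(-24))²) = (46*4)/((1 + 24)²) = 184/(25²) = 184/625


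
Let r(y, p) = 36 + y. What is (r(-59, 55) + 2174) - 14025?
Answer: -11874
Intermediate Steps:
(r(-59, 55) + 2174) - 14025 = ((36 - 59) + 2174) - 14025 = (-23 + 2174) - 14025 = 2151 - 14025 = -11874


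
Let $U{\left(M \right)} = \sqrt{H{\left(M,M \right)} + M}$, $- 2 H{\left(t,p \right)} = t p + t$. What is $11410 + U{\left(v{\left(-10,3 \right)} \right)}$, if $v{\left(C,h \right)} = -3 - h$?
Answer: $11410 + i \sqrt{21} \approx 11410.0 + 4.5826 i$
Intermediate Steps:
$H{\left(t,p \right)} = - \frac{t}{2} - \frac{p t}{2}$ ($H{\left(t,p \right)} = - \frac{t p + t}{2} = - \frac{p t + t}{2} = - \frac{t + p t}{2} = - \frac{t}{2} - \frac{p t}{2}$)
$U{\left(M \right)} = \sqrt{M - \frac{M \left(1 + M\right)}{2}}$ ($U{\left(M \right)} = \sqrt{- \frac{M \left(1 + M\right)}{2} + M} = \sqrt{M - \frac{M \left(1 + M\right)}{2}}$)
$11410 + U{\left(v{\left(-10,3 \right)} \right)} = 11410 + \frac{\sqrt{2} \sqrt{\left(-3 - 3\right) \left(1 - \left(-3 - 3\right)\right)}}{2} = 11410 + \frac{\sqrt{2} \sqrt{- 6 \left(1 - -6\right)}}{2} = 11410 + \frac{\sqrt{2} \sqrt{- 6 \left(1 + 6\right)}}{2} = 11410 + \frac{\sqrt{2} \sqrt{\left(-6\right) 7}}{2} = 11410 + \frac{\sqrt{2} \sqrt{-42}}{2} = 11410 + \frac{\sqrt{2} i \sqrt{42}}{2} = 11410 + i \sqrt{21}$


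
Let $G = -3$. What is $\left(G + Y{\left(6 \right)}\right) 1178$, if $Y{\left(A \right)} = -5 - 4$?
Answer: $-14136$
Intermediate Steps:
$Y{\left(A \right)} = -9$ ($Y{\left(A \right)} = -5 - 4 = -9$)
$\left(G + Y{\left(6 \right)}\right) 1178 = \left(-3 - 9\right) 1178 = \left(-12\right) 1178 = -14136$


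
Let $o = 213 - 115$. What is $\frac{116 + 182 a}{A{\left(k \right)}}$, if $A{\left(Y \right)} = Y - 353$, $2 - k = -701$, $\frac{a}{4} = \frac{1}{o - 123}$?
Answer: $\frac{1086}{4375} \approx 0.24823$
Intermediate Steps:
$o = 98$
$a = - \frac{4}{25}$ ($a = \frac{4}{98 - 123} = \frac{4}{-25} = 4 \left(- \frac{1}{25}\right) = - \frac{4}{25} \approx -0.16$)
$k = 703$ ($k = 2 - -701 = 2 + 701 = 703$)
$A{\left(Y \right)} = -353 + Y$
$\frac{116 + 182 a}{A{\left(k \right)}} = \frac{116 + 182 \left(- \frac{4}{25}\right)}{-353 + 703} = \frac{116 - \frac{728}{25}}{350} = \frac{2172}{25} \cdot \frac{1}{350} = \frac{1086}{4375}$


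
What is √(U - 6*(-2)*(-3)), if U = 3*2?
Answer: I*√30 ≈ 5.4772*I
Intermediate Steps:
U = 6
√(U - 6*(-2)*(-3)) = √(6 - 6*(-2)*(-3)) = √(6 + 12*(-3)) = √(6 - 36) = √(-30) = I*√30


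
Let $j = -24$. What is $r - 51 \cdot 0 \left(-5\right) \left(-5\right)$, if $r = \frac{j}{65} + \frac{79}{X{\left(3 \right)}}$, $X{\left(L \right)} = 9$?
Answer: $\frac{4919}{585} \approx 8.4085$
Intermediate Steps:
$r = \frac{4919}{585}$ ($r = - \frac{24}{65} + \frac{79}{9} = \frac{4919}{585} \approx 8.4085$)
$r - 51 \cdot 0 \left(-5\right) \left(-5\right) = \frac{4919}{585} - 51 \cdot 0 \left(-5\right) \left(-5\right) = \frac{4919}{585} - 51 \cdot 0 \left(-5\right) = \frac{4919}{585} - 0 = \frac{4919}{585} + 0 = \frac{4919}{585}$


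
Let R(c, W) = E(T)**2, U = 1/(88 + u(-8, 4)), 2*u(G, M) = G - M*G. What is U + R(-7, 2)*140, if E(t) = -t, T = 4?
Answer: 224001/100 ≈ 2240.0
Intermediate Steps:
u(G, M) = G/2 - G*M/2 (u(G, M) = (G - M*G)/2 = (G - G*M)/2 = G/2 - G*M/2)
U = 1/100 (U = 1/(88 + (1/2)*(-8)*(1 - 1*4)) = 1/(88 + (1/2)*(-8)*(1 - 4)) = 1/(88 + (1/2)*(-8)*(-3)) = 1/(88 + 12) = 1/100 ≈ 0.010000)
R(c, W) = 16 (R(c, W) = (-1*4)**2 = (-4)**2 = 16)
U + R(-7, 2)*140 = 1/100 + 16*140 = 1/100 + 2240 = 224001/100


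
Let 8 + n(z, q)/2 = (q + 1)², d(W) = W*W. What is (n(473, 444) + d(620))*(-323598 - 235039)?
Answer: -435979308458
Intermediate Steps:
d(W) = W²
n(z, q) = -16 + 2*(1 + q)² (n(z, q) = -16 + 2*(q + 1)² = -16 + 2*(1 + q)²)
(n(473, 444) + d(620))*(-323598 - 235039) = ((-16 + 2*(1 + 444)²) + 620²)*(-323598 - 235039) = ((-16 + 2*445²) + 384400)*(-558637) = ((-16 + 2*198025) + 384400)*(-558637) = ((-16 + 396050) + 384400)*(-558637) = (396034 + 384400)*(-558637) = 780434*(-558637) = -435979308458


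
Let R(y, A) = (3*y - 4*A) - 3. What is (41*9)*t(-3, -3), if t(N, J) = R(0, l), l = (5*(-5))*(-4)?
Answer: -148707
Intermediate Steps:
l = 100 (l = -25*(-4) = 100)
R(y, A) = -3 - 4*A + 3*y (R(y, A) = (-4*A + 3*y) - 3 = -3 - 4*A + 3*y)
t(N, J) = -403 (t(N, J) = -3 - 4*100 + 3*0 = -3 - 400 + 0 = -403)
(41*9)*t(-3, -3) = (41*9)*(-403) = 369*(-403) = -148707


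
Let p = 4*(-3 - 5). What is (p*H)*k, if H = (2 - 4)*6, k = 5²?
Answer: 9600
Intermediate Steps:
k = 25
p = -32 (p = 4*(-8) = -32)
H = -12 (H = -2*6 = -12)
(p*H)*k = -32*(-12)*25 = 384*25 = 9600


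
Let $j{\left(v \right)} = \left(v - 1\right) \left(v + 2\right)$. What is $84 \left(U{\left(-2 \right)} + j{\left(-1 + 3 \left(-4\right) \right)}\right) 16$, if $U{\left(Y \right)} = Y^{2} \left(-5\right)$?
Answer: $180096$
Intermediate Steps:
$U{\left(Y \right)} = - 5 Y^{2}$
$j{\left(v \right)} = \left(-1 + v\right) \left(2 + v\right)$
$84 \left(U{\left(-2 \right)} + j{\left(-1 + 3 \left(-4\right) \right)}\right) 16 = 84 \left(- 5 \left(-2\right)^{2} + \left(-2 + \left(-1 + 3 \left(-4\right)\right) + \left(-1 + 3 \left(-4\right)\right)^{2}\right)\right) 16 = 84 \left(\left(-5\right) 4 - \left(15 - \left(-1 - 12\right)^{2}\right)\right) 16 = 84 \left(-20 - \left(15 - 169\right)\right) 16 = 84 \left(-20 - -154\right) 16 = 84 \left(-20 + 154\right) 16 = 84 \cdot 134 \cdot 16 = 84 \cdot 2144 = 180096$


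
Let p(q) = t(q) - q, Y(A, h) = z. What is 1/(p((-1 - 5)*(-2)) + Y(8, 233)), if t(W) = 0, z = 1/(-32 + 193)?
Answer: -161/1931 ≈ -0.083377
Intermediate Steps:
z = 1/161 ≈ 0.0062112
Y(A, h) = 1/161
p(q) = -q (p(q) = 0 - q = -q)
1/(p((-1 - 5)*(-2)) + Y(8, 233)) = 1/(-(-1 - 5)*(-2) + 1/161) = 1/(-(-6)*(-2) + 1/161) = 1/(-1*12 + 1/161) = 1/(-12 + 1/161) = 1/(-1931/161) = -161/1931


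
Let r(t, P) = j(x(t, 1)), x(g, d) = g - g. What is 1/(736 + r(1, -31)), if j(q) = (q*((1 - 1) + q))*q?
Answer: 1/736 ≈ 0.0013587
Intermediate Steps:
x(g, d) = 0
j(q) = q³ (j(q) = (q*(0 + q))*q = (q*q)*q = q²*q = q³)
r(t, P) = 0 (r(t, P) = 0³ = 0)
1/(736 + r(1, -31)) = 1/(736 + 0) = 1/736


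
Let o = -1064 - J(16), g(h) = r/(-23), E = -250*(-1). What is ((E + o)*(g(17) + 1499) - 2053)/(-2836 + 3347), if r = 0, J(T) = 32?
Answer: -1270207/511 ≈ -2485.7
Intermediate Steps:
E = 250
g(h) = 0 (g(h) = 0/(-23) = 0*(-1/23) = 0)
o = -1096 (o = -1064 - 1*32 = -1064 - 32 = -1096)
((E + o)*(g(17) + 1499) - 2053)/(-2836 + 3347) = ((250 - 1096)*(0 + 1499) - 2053)/(-2836 + 3347) = (-846*1499 - 2053)/511 = (-1268154 - 2053)*(1/511) = -1270207*1/511 = -1270207/511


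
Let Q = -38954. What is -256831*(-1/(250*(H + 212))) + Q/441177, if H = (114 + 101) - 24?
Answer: 109383314587/44448582750 ≈ 2.4609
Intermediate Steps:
H = 191 (H = 215 - 24 = 191)
-256831*(-1/(250*(H + 212))) + Q/441177 = -256831*(-1/(250*(191 + 212))) - 38954/441177 = -256831/((-250*403)) - 38954*1/441177 = -256831/(-100750) - 38954/441177 = -256831*(-1/100750) - 38954/441177 = 256831/100750 - 38954/441177 = 109383314587/44448582750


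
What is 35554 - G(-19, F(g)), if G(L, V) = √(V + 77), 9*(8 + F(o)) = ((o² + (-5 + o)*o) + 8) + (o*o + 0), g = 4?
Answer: 35554 - √73 ≈ 35545.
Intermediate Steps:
F(o) = -64/9 + 2*o²/9 + o*(-5 + o)/9 (F(o) = -8 + (((o² + (-5 + o)*o) + 8) + (o*o + 0))/9 = -8 + (((o² + o*(-5 + o)) + 8) + (o² + 0))/9 = -8 + ((8 + o² + o*(-5 + o)) + o²)/9 = -8 + (8 + 2*o² + o*(-5 + o))/9 = -8 + (8/9 + 2*o²/9 + o*(-5 + o)/9) = -64/9 + 2*o²/9 + o*(-5 + o)/9)
G(L, V) = √(77 + V)
35554 - G(-19, F(g)) = 35554 - √(77 + (-64/9 - 5/9*4 + (⅓)*4²)) = 35554 - √(77 + (-64/9 - 20/9 + (⅓)*16)) = 35554 - √(77 + (-64/9 - 20/9 + 16/3)) = 35554 - √(77 - 4) = 35554 - √73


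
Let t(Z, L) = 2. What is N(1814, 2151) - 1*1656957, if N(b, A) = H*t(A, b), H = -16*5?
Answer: -1657117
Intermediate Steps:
H = -80
N(b, A) = -160 (N(b, A) = -80*2 = -160)
N(1814, 2151) - 1*1656957 = -160 - 1*1656957 = -160 - 1656957 = -1657117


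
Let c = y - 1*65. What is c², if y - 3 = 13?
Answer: 2401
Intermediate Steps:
y = 16 (y = 3 + 13 = 16)
c = -49 (c = 16 - 1*65 = 16 - 65 = -49)
c² = (-49)² = 2401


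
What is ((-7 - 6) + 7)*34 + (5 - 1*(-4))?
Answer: -195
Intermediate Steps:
((-7 - 6) + 7)*34 + (5 - 1*(-4)) = (-13 + 7)*34 + (5 + 4) = -6*34 + 9 = -204 + 9 = -195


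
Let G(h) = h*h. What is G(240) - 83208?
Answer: -25608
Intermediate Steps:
G(h) = h²
G(240) - 83208 = 240² - 83208 = 57600 - 83208 = -25608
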